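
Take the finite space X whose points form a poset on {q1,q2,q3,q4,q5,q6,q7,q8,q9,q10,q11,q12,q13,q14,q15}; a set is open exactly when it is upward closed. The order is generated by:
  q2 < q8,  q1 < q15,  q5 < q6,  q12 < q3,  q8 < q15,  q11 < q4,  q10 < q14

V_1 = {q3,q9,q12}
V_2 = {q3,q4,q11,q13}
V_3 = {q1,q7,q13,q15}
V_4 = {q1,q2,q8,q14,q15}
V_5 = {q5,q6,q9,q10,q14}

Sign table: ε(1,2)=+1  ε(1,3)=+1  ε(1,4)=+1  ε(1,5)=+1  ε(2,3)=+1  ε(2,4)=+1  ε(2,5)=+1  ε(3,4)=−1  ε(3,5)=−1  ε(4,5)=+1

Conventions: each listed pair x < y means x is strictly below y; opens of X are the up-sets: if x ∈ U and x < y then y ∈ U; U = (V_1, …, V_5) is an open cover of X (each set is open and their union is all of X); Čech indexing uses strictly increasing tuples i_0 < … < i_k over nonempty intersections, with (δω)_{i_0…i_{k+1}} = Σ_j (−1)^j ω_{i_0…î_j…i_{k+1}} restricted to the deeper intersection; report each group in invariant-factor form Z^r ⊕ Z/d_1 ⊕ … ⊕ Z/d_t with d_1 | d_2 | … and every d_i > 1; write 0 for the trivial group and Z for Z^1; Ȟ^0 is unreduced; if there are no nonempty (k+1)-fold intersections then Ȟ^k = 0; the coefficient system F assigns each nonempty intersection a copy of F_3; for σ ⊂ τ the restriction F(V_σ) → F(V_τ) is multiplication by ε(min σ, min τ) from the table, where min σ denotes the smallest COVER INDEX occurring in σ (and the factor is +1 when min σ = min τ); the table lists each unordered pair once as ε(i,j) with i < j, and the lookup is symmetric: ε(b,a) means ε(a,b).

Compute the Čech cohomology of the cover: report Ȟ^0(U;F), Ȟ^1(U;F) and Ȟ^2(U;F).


nonempty intersections:
  V12={q3} V15={q9} V23={q13} V34={q1,q15} V45={q14}
C dims 5,5; δ0: rk_F3 5
Ȟ^0: (5−5)−0=0 ⇒ 0
Ȟ^1: (5−0)−5=0 ⇒ 0
Ȟ^2: (0−0)−0=0 ⇒ 0

Ȟ^0 = 0; Ȟ^1 = 0; Ȟ^2 = 0


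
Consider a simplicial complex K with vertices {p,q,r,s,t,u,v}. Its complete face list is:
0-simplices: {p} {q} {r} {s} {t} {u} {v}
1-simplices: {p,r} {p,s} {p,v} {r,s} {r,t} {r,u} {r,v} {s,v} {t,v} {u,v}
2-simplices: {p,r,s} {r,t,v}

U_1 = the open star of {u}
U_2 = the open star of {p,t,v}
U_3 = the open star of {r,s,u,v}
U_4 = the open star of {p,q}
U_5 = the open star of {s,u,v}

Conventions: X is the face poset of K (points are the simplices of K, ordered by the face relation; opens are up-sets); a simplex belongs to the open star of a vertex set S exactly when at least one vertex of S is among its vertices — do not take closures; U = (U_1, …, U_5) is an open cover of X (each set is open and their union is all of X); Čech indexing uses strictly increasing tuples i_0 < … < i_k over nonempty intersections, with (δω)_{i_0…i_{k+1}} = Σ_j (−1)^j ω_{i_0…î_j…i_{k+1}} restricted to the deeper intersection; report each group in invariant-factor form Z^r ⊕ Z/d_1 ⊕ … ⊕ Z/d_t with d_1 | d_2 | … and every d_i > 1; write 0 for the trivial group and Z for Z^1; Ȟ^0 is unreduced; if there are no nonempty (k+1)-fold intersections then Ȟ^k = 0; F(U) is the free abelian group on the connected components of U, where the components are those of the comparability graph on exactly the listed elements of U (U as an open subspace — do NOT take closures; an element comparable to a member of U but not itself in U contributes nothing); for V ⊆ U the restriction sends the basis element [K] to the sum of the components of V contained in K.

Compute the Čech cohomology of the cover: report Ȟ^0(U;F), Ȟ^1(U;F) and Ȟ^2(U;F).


nonempty overlaps:
  U1={{u},{r,u},{u,v}} U2={{p},{t},{v},{p,r},{p,s},{p,v},{r,t},{r,v},{s,v},{t,v},{u,v},{p,r,s},{r,t,v}} U3={{r},{s},{u},{v},{p,r},{p,s},{p,v},{r,s},{r,t},{r,u},{r,v},{s,v},{t,v},{u,v},{p,r,s},{r,t,v}} U4={{p},{q},{p,r},{p,s},{p,v},{p,r,s}} U5={{s},{u},{v},{p,s},{p,v},{r,s},{r,u},{r,v},{s,v},{t,v},{u,v},{p,r,s},{r,t,v}}
  U12={{u,v}} U13={{u},{r,u},{u,v}} U15={{u},{r,u},{u,v}} U23={{v},{p,r},{p,s},{p,v},{r,t},{r,v},{s,v},{t,v},{u,v},{p,r,s},{r,t,v}} U24={{p},{p,r},{p,s},{p,v},{p,r,s}} U25={{v},{p,s},{p,v},{r,v},{s,v},{t,v},{u,v},{p,r,s},{r,t,v}} U34={{p,r},{p,s},{p,v},{p,r,s}} U35={{s},{u},{v},{p,s},{p,v},{r,s},{r,u},{r,v},{s,v},{t,v},{u,v},{p,r,s},{r,t,v}} U45={{p,s},{p,v},{p,r,s}}
  U123={{u,v}} U125={{u,v}} U135={{u},{r,u},{u,v}} U234={{p,r},{p,s},{p,v},{p,r,s}} U235={{v},{p,s},{p,v},{r,v},{s,v},{t,v},{u,v},{p,r,s},{r,t,v}} U245={{p,s},{p,v},{p,r,s}} U345={{p,s},{p,v},{p,r,s}}
  U1235={{u,v}} U2345={{p,s},{p,v},{p,r,s}}
components per intersection:
  U1: {{u},{r,u},{u,v}}
  U2: {{p},{t},{v},{p,r},{p,s},{p,v},{r,t},{r,v},{s,v},{t,v},{u,v},{p,r,s},{r,t,v}}
  U3: {{r},{s},{u},{v},{p,r},{p,s},{p,v},{r,s},{r,t},{r,u},{r,v},{s,v},{t,v},{u,v},{p,r,s},{r,t,v}}
  U4: {{p},{p,r},{p,s},{p,v},{p,r,s}} {{q}}
  U5: {{s},{u},{v},{p,s},{p,v},{r,s},{r,u},{r,v},{s,v},{t,v},{u,v},{p,r,s},{r,t,v}}
  U12: {{u,v}}
  U13: {{u},{r,u},{u,v}}
  U15: {{u},{r,u},{u,v}}
  U23: {{v},{p,v},{r,t},{r,v},{s,v},{t,v},{u,v},{r,t,v}} {{p,r},{p,s},{p,r,s}}
  U24: {{p},{p,r},{p,s},{p,v},{p,r,s}}
  U25: {{v},{p,v},{r,v},{s,v},{t,v},{u,v},{r,t,v}} {{p,s},{p,r,s}}
  U34: {{p,r},{p,s},{p,r,s}} {{p,v}}
  U35: {{s},{u},{v},{p,s},{p,v},{r,s},{r,u},{r,v},{s,v},{t,v},{u,v},{p,r,s},{r,t,v}}
  U45: {{p,s},{p,r,s}} {{p,v}}
  U123: {{u,v}}
  U125: {{u,v}}
  U135: {{u},{r,u},{u,v}}
  U234: {{p,r},{p,s},{p,r,s}} {{p,v}}
  U235: {{v},{p,v},{r,v},{s,v},{t,v},{u,v},{r,t,v}} {{p,s},{p,r,s}}
  U245: {{p,s},{p,r,s}} {{p,v}}
  U345: {{p,s},{p,r,s}} {{p,v}}
  U1235: {{u,v}}
  U2345: {{p,s},{p,r,s}} {{p,v}}
C dims 6,13,11,3; δ0: rk 4, SNF 1^4; δ1: rk 8, SNF 1^8; δ2: rk 3, SNF 1^3
degree 0: 6−4−0 = 2 → Ȟ^0 ≅ Z^2
degree 1: 13−8−4 = 1 → Ȟ^1 ≅ Z
degree 2: 11−3−8 = 0 → Ȟ^2 ≅ 0

Ȟ^0 ≅ Z^2, Ȟ^1 ≅ Z, Ȟ^2 ≅ 0


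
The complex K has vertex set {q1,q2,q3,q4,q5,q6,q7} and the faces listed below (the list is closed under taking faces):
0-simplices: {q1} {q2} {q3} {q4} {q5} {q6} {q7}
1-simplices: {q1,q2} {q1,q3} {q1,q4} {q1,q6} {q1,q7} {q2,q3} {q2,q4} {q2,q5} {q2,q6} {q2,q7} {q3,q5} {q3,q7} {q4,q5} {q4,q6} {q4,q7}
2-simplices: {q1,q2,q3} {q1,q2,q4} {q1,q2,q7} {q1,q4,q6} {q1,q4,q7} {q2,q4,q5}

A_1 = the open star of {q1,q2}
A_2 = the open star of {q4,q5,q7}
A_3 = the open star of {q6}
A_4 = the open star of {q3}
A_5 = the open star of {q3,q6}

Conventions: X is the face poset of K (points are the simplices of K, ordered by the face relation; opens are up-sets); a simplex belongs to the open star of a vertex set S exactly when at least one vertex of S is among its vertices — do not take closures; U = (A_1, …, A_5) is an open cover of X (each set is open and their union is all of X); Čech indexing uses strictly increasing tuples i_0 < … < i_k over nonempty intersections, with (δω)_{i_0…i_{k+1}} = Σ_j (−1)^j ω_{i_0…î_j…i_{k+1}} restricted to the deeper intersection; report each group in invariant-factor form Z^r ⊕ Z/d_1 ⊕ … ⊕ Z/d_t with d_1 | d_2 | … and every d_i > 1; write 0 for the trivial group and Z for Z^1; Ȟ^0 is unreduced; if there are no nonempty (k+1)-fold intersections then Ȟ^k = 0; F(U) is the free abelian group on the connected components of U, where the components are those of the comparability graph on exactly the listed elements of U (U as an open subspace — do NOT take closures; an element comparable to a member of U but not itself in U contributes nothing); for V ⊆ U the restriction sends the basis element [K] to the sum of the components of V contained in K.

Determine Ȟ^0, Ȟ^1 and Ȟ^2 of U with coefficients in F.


Ȟ^0(U;F) ≅ Z, Ȟ^1(U;F) ≅ Z^3, Ȟ^2(U;F) ≅ 0

intersection data:
  A1={{q1},{q2},{q1,q2},{q1,q3},{q1,q4},{q1,q6},{q1,q7},{q2,q3},{q2,q4},{q2,q5},{q2,q6},{q2,q7},{q1,q2,q3},{q1,q2,q4},{q1,q2,q7},{q1,q4,q6},{q1,q4,q7},{q2,q4,q5}} A2={{q4},{q5},{q7},{q1,q4},{q1,q7},{q2,q4},{q2,q5},{q2,q7},{q3,q5},{q3,q7},{q4,q5},{q4,q6},{q4,q7},{q1,q2,q4},{q1,q2,q7},{q1,q4,q6},{q1,q4,q7},{q2,q4,q5}} A3={{q6},{q1,q6},{q2,q6},{q4,q6},{q1,q4,q6}} A4={{q3},{q1,q3},{q2,q3},{q3,q5},{q3,q7},{q1,q2,q3}} A5={{q3},{q6},{q1,q3},{q1,q6},{q2,q3},{q2,q6},{q3,q5},{q3,q7},{q4,q6},{q1,q2,q3},{q1,q4,q6}}
  A12={{q1,q4},{q1,q7},{q2,q4},{q2,q5},{q2,q7},{q1,q2,q4},{q1,q2,q7},{q1,q4,q6},{q1,q4,q7},{q2,q4,q5}} A13={{q1,q6},{q2,q6},{q1,q4,q6}} A14={{q1,q3},{q2,q3},{q1,q2,q3}} A15={{q1,q3},{q1,q6},{q2,q3},{q2,q6},{q1,q2,q3},{q1,q4,q6}} A23={{q4,q6},{q1,q4,q6}} A24={{q3,q5},{q3,q7}} A25={{q3,q5},{q3,q7},{q4,q6},{q1,q4,q6}} A35={{q6},{q1,q6},{q2,q6},{q4,q6},{q1,q4,q6}} A45={{q3},{q1,q3},{q2,q3},{q3,q5},{q3,q7},{q1,q2,q3}}
  A123={{q1,q4,q6}} A125={{q1,q4,q6}} A135={{q1,q6},{q2,q6},{q1,q4,q6}} A145={{q1,q3},{q2,q3},{q1,q2,q3}} A235={{q4,q6},{q1,q4,q6}} A245={{q3,q5},{q3,q7}}
  A1235={{q1,q4,q6}}
components per intersection:
  A1: {{q1},{q2},{q1,q2},{q1,q3},{q1,q4},{q1,q6},{q1,q7},{q2,q3},{q2,q4},{q2,q5},{q2,q6},{q2,q7},{q1,q2,q3},{q1,q2,q4},{q1,q2,q7},{q1,q4,q6},{q1,q4,q7},{q2,q4,q5}}
  A2: {{q4},{q5},{q7},{q1,q4},{q1,q7},{q2,q4},{q2,q5},{q2,q7},{q3,q5},{q3,q7},{q4,q5},{q4,q6},{q4,q7},{q1,q2,q4},{q1,q2,q7},{q1,q4,q6},{q1,q4,q7},{q2,q4,q5}}
  A3: {{q6},{q1,q6},{q2,q6},{q4,q6},{q1,q4,q6}}
  A4: {{q3},{q1,q3},{q2,q3},{q3,q5},{q3,q7},{q1,q2,q3}}
  A5: {{q3},{q1,q3},{q2,q3},{q3,q5},{q3,q7},{q1,q2,q3}} {{q6},{q1,q6},{q2,q6},{q4,q6},{q1,q4,q6}}
  A12: {{q1,q4},{q1,q7},{q2,q4},{q2,q5},{q2,q7},{q1,q2,q4},{q1,q2,q7},{q1,q4,q6},{q1,q4,q7},{q2,q4,q5}}
  A13: {{q1,q6},{q1,q4,q6}} {{q2,q6}}
  A14: {{q1,q3},{q2,q3},{q1,q2,q3}}
  A15: {{q1,q3},{q2,q3},{q1,q2,q3}} {{q1,q6},{q1,q4,q6}} {{q2,q6}}
  A23: {{q4,q6},{q1,q4,q6}}
  A24: {{q3,q5}} {{q3,q7}}
  A25: {{q3,q5}} {{q3,q7}} {{q4,q6},{q1,q4,q6}}
  A35: {{q6},{q1,q6},{q2,q6},{q4,q6},{q1,q4,q6}}
  A45: {{q3},{q1,q3},{q2,q3},{q3,q5},{q3,q7},{q1,q2,q3}}
  A123: {{q1,q4,q6}}
  A125: {{q1,q4,q6}}
  A135: {{q1,q6},{q1,q4,q6}} {{q2,q6}}
  A145: {{q1,q3},{q2,q3},{q1,q2,q3}}
  A235: {{q4,q6},{q1,q4,q6}}
  A245: {{q3,q5}} {{q3,q7}}
  A1235: {{q1,q4,q6}}
C dims 6,15,8,1; δ0: rk 5, SNF 1^5; δ1: rk 7, SNF 1^7; δ2: rk 1, SNF 1^1
Ȟ^0 = (6 − 5) − 0 = 1, so Ȟ^0 ≅ Z
Ȟ^1 = (15 − 7) − 5 = 3, so Ȟ^1 ≅ Z^3
Ȟ^2 = (8 − 1) − 7 = 0, so Ȟ^2 ≅ 0


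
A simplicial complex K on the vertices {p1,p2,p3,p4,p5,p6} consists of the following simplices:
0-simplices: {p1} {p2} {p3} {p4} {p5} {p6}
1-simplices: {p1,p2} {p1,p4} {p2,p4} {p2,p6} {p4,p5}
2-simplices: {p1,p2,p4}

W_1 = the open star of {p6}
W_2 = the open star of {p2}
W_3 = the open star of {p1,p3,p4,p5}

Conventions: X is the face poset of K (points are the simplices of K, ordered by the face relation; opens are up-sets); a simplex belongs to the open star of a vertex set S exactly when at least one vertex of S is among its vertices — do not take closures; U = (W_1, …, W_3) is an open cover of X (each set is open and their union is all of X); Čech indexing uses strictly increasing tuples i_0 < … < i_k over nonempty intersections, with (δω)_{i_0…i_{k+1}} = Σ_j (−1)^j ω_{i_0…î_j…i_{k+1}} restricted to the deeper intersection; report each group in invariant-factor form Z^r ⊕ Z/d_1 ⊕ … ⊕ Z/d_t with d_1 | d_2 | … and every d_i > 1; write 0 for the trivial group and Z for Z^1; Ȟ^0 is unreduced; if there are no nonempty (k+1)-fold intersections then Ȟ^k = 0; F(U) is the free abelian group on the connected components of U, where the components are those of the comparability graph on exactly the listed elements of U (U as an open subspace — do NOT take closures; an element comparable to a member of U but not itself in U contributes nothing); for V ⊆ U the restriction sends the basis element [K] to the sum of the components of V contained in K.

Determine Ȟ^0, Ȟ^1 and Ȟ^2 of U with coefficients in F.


nonempty intersections:
  W1={{p6},{p2,p6}} W2={{p2},{p1,p2},{p2,p4},{p2,p6},{p1,p2,p4}} W3={{p1},{p3},{p4},{p5},{p1,p2},{p1,p4},{p2,p4},{p4,p5},{p1,p2,p4}}
  W12={{p2,p6}} W23={{p1,p2},{p2,p4},{p1,p2,p4}}
components per intersection:
  W1: {{p6},{p2,p6}}
  W2: {{p2},{p1,p2},{p2,p4},{p2,p6},{p1,p2,p4}}
  W3: {{p1},{p4},{p5},{p1,p2},{p1,p4},{p2,p4},{p4,p5},{p1,p2,p4}} {{p3}}
  W12: {{p2,p6}}
  W23: {{p1,p2},{p2,p4},{p1,p2,p4}}
C dims 4,2; δ0: rk 2, SNF 1^2
Ȟ^0: (4−2)−0=2 ⇒ Z^2
Ȟ^1: (2−0)−2=0 ⇒ 0
Ȟ^2: (0−0)−0=0 ⇒ 0

Ȟ^0 = Z^2, Ȟ^1 = 0 and Ȟ^2 = 0


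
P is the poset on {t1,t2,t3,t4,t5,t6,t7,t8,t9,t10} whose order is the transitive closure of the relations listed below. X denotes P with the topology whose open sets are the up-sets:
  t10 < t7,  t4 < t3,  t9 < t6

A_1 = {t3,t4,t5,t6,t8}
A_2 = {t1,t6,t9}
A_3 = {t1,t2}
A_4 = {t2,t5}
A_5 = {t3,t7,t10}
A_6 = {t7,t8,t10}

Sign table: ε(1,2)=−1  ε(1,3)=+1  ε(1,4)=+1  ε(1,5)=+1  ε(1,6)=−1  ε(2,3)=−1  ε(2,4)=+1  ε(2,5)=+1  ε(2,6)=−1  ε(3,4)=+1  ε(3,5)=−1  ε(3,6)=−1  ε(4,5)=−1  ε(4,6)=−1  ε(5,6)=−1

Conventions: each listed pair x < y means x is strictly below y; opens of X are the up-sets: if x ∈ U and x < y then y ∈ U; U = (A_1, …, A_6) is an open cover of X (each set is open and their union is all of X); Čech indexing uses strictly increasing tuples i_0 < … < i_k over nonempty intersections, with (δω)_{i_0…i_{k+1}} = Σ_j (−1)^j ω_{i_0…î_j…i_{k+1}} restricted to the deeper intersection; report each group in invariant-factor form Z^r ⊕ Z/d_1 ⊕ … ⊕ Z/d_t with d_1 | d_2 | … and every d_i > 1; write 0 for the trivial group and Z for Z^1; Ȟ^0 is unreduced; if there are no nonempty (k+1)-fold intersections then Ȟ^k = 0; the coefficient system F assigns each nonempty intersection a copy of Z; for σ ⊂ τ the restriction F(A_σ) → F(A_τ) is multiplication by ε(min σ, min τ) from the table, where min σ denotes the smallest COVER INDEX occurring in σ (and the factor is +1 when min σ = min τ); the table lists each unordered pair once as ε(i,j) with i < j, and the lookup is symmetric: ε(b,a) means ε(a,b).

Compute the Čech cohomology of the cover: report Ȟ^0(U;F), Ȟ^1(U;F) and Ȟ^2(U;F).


Ȟ^0 ≅ Z, Ȟ^1 ≅ Z^2, Ȟ^2 ≅ 0

nerve simplices:
  A12={t6} A14={t5} A15={t3} A16={t8} A23={t1} A34={t2} A56={t7,t10}
C dims 6,7; δ0: rk 5, SNF 1^5
degree 0: 6−5−0 = 1 → Ȟ^0 ≅ Z
degree 1: 7−0−5 = 2 → Ȟ^1 ≅ Z^2
degree 2: 0−0−0 = 0 → Ȟ^2 ≅ 0


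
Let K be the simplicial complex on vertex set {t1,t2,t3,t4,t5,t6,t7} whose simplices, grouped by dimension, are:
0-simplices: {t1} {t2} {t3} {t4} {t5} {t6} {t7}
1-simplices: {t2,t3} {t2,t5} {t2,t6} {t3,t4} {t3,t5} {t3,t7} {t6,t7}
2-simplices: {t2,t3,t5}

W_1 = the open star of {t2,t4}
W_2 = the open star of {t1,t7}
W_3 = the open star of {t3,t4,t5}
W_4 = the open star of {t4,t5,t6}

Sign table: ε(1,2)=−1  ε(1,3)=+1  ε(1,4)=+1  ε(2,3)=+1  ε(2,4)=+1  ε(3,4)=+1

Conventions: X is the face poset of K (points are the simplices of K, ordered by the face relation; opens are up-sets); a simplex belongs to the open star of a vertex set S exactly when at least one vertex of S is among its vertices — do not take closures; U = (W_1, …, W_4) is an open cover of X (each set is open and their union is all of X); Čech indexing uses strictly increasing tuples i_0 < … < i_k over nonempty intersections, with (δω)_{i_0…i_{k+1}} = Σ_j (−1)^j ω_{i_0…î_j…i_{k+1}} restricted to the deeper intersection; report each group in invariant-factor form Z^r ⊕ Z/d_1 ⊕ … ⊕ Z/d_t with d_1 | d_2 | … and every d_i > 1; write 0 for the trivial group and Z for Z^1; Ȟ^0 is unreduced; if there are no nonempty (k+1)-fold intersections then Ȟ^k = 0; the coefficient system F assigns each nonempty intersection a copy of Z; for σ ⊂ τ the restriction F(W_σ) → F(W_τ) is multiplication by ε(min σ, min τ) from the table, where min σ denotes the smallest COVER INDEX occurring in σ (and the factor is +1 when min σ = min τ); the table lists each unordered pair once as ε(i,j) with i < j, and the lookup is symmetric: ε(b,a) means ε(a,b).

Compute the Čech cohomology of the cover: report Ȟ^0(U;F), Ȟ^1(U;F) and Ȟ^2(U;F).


nonempty overlaps:
  W1={{t2},{t4},{t2,t3},{t2,t5},{t2,t6},{t3,t4},{t2,t3,t5}} W2={{t1},{t7},{t3,t7},{t6,t7}} W3={{t3},{t4},{t5},{t2,t3},{t2,t5},{t3,t4},{t3,t5},{t3,t7},{t2,t3,t5}} W4={{t4},{t5},{t6},{t2,t5},{t2,t6},{t3,t4},{t3,t5},{t6,t7},{t2,t3,t5}}
  W13={{t4},{t2,t3},{t2,t5},{t3,t4},{t2,t3,t5}} W14={{t4},{t2,t5},{t2,t6},{t3,t4},{t2,t3,t5}} W23={{t3,t7}} W24={{t6,t7}} W34={{t4},{t5},{t2,t5},{t3,t4},{t3,t5},{t2,t3,t5}}
  W134={{t4},{t2,t5},{t3,t4},{t2,t3,t5}}
C dims 4,5,1; δ0: rk 3, SNF 1^3; δ1: rk 1, SNF 1^1
degree 0: 4−3−0 = 1 → Ȟ^0 ≅ Z
degree 1: 5−1−3 = 1 → Ȟ^1 ≅ Z
degree 2: 1−0−1 = 0 → Ȟ^2 ≅ 0

Ȟ^0 = Z, Ȟ^1 = Z, Ȟ^2 = 0


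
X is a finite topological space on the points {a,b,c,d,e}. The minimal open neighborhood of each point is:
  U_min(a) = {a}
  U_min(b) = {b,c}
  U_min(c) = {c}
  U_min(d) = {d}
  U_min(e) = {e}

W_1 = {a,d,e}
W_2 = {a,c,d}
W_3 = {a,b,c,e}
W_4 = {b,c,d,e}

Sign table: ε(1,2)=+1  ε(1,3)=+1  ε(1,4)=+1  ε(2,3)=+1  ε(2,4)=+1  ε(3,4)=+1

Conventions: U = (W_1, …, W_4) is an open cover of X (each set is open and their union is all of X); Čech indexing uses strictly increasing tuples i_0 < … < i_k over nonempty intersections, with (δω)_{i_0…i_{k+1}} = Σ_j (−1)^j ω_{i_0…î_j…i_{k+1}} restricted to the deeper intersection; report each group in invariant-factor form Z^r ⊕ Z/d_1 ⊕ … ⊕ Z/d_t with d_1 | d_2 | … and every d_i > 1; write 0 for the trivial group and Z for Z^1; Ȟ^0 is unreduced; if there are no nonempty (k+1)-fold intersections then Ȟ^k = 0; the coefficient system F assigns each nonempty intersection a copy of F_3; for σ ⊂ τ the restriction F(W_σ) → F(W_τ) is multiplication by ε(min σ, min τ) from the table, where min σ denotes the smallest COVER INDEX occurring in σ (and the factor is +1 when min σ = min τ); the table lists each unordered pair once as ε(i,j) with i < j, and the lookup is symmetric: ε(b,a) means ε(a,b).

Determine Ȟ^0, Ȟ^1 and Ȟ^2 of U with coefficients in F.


Ȟ^0 ≅ Z/3, Ȟ^1 ≅ 0 and Ȟ^2 ≅ Z/3

nerve of the cover:
  W12={a,d} W13={a,e} W14={d,e} W23={a,c} W24={c,d} W34={b,c,e}
  W123={a} W124={d} W134={e} W234={c}
C dims 4,6,4; δ0: rk_F3 3; δ1: rk_F3 3
Ȟ^0 = (4 − 3) − 0 = 1, so Ȟ^0 ≅ Z/3
Ȟ^1 = (6 − 3) − 3 = 0, so Ȟ^1 ≅ 0
Ȟ^2 = (4 − 0) − 3 = 1, so Ȟ^2 ≅ Z/3


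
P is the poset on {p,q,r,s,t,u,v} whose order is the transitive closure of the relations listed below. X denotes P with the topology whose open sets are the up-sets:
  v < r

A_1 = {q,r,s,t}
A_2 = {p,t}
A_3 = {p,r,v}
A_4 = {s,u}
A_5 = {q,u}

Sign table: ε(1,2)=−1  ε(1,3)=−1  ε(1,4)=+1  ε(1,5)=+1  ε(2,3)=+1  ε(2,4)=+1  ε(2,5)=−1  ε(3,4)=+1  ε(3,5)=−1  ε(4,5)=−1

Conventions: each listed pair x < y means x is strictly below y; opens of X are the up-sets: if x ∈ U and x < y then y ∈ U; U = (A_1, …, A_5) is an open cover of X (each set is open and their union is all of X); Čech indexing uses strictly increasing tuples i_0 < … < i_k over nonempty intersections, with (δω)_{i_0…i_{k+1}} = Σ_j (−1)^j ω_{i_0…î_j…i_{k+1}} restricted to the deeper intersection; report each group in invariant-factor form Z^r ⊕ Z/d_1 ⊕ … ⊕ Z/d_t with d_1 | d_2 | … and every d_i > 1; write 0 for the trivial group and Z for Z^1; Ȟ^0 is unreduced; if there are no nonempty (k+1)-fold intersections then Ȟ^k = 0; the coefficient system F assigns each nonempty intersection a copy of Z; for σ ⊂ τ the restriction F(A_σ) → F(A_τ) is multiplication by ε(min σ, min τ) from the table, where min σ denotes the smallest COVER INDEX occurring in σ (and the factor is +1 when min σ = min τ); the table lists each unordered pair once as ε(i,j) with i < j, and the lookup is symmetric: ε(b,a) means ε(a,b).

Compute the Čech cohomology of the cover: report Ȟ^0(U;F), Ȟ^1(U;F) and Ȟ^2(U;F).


nonempty overlaps:
  A12={t} A13={r} A14={s} A15={q} A23={p} A45={u}
C dims 5,6; δ0: rk 5, SNF 1^4·2
degree 0: 5−5−0 = 0 → Ȟ^0 ≅ 0
degree 1: 6−0−5 = 1 plus torsion [2] → Ȟ^1 ≅ Z ⊕ Z/2
degree 2: 0−0−0 = 0 → Ȟ^2 ≅ 0

Ȟ^0 = 0, Ȟ^1 = Z ⊕ Z/2 and Ȟ^2 = 0


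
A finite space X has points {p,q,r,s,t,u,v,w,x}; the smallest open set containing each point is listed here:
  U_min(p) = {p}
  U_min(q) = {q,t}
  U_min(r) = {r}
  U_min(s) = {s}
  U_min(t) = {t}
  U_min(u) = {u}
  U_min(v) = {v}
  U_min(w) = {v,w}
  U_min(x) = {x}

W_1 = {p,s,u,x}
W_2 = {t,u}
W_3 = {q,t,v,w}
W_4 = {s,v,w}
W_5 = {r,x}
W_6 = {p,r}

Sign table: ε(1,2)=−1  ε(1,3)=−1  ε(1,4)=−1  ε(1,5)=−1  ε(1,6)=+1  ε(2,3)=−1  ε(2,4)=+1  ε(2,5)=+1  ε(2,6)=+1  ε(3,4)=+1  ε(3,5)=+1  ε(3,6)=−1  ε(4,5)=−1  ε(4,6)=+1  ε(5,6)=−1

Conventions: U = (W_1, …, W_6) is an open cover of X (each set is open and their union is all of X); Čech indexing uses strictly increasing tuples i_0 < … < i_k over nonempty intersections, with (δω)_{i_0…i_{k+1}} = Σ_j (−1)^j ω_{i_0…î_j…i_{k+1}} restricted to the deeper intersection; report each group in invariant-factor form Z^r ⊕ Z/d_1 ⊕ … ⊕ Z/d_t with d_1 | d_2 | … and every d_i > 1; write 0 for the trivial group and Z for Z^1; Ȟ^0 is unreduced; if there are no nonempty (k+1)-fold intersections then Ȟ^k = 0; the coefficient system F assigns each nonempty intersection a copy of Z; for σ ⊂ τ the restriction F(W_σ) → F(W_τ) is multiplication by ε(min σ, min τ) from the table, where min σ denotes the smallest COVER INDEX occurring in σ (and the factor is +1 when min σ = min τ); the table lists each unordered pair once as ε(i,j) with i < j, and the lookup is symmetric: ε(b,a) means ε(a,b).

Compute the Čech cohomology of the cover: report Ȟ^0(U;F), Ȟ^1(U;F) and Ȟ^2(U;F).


Ȟ^0 ≅ 0, Ȟ^1 ≅ Z ⊕ Z/2 and Ȟ^2 ≅ 0

nerve simplices:
  W12={u} W14={s} W15={x} W16={p} W23={t} W34={v,w} W56={r}
C dims 6,7; δ0: rk 6, SNF 1^5·2
degree 0: 6−6−0 = 0 → Ȟ^0 ≅ 0
degree 1: 7−0−6 = 1 plus torsion [2] → Ȟ^1 ≅ Z ⊕ Z/2
degree 2: 0−0−0 = 0 → Ȟ^2 ≅ 0


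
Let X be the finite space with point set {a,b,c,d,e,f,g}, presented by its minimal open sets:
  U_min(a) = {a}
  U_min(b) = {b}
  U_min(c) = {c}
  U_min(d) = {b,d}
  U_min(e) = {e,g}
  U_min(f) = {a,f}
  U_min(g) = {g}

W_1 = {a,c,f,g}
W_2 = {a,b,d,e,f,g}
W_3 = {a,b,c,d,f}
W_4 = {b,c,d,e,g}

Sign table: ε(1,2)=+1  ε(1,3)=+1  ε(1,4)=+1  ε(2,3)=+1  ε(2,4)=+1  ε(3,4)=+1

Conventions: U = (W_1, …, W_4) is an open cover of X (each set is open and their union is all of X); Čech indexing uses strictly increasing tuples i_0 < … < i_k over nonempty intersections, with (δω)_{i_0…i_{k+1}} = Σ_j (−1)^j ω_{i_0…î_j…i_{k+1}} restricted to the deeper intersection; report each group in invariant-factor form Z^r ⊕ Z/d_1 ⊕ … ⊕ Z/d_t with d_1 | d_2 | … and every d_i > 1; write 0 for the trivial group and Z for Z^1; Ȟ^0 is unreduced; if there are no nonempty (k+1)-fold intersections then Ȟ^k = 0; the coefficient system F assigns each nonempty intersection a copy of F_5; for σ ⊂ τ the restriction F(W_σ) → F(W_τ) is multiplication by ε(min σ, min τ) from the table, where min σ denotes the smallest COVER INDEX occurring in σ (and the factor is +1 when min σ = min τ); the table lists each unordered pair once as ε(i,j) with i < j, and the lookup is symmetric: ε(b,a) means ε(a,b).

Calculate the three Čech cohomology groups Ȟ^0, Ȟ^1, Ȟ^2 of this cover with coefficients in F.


Ȟ^0(U;F) ≅ Z/5; Ȟ^1(U;F) ≅ 0; Ȟ^2(U;F) ≅ Z/5

nonempty overlaps:
  W12={a,f,g} W13={a,c,f} W14={c,g} W23={a,b,d,f} W24={b,d,e,g} W34={b,c,d}
  W123={a,f} W124={g} W134={c} W234={b,d}
C dims 4,6,4; δ0: rk_F5 3; δ1: rk_F5 3
degree 0: 4−3−0 = 1 → Ȟ^0 ≅ Z/5
degree 1: 6−3−3 = 0 → Ȟ^1 ≅ 0
degree 2: 4−0−3 = 1 → Ȟ^2 ≅ Z/5


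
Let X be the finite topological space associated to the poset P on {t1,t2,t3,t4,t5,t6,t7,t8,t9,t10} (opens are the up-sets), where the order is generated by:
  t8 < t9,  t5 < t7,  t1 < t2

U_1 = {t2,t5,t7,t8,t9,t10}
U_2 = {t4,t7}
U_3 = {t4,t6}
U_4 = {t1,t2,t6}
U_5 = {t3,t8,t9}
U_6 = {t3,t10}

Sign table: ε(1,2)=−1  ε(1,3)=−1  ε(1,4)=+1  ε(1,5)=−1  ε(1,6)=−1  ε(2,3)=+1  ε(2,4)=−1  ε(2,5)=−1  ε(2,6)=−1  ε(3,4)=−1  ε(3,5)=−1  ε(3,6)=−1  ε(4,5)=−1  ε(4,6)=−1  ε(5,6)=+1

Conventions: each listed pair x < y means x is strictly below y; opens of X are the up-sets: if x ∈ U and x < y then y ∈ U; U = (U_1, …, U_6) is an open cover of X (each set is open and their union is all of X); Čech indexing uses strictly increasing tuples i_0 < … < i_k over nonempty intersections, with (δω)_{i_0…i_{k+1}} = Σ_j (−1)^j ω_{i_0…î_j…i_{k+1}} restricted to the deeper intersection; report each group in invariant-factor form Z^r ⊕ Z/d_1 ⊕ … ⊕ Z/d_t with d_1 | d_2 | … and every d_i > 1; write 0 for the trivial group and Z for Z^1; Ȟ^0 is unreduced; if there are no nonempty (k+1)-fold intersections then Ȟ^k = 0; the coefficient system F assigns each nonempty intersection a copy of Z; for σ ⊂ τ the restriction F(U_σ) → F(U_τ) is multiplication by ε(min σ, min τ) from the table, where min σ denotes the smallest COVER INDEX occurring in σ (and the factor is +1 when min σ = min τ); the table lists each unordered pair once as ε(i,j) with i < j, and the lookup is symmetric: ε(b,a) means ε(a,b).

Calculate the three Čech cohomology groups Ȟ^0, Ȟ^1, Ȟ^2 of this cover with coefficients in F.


nerve simplices:
  U12={t7} U14={t2} U15={t8,t9} U16={t10} U23={t4} U34={t6} U56={t3}
C dims 6,7; δ0: rk 5, SNF 1^5
degree 0: 6−5−0 = 1 → Ȟ^0 ≅ Z
degree 1: 7−0−5 = 2 → Ȟ^1 ≅ Z^2
degree 2: 0−0−0 = 0 → Ȟ^2 ≅ 0

Ȟ^0 = Z,  Ȟ^1 = Z^2,  Ȟ^2 = 0


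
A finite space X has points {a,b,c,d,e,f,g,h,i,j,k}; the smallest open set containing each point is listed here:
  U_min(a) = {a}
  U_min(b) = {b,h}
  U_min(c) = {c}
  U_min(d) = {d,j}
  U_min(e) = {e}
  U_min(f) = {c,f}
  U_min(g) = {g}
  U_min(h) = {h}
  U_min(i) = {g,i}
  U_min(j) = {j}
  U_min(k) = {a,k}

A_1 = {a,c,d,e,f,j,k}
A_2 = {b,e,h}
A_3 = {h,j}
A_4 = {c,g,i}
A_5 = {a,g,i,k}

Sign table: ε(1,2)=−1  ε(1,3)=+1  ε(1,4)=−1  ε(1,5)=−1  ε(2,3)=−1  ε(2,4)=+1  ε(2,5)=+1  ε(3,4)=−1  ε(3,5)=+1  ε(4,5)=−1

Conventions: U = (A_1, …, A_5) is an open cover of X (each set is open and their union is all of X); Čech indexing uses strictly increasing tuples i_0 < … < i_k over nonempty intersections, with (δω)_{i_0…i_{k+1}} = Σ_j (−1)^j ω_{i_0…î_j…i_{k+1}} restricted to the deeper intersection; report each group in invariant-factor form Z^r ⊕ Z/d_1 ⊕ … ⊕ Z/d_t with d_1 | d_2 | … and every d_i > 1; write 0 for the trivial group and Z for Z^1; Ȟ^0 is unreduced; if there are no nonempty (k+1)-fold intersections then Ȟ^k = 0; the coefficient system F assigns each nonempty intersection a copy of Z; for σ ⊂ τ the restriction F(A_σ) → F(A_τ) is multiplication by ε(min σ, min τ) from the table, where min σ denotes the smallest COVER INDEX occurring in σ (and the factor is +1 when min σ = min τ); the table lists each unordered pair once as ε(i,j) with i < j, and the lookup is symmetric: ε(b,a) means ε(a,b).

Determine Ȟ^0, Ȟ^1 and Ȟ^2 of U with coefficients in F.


Ȟ^0 = 0; Ȟ^1 = Z ⊕ Z/2; Ȟ^2 = 0

nerve of the cover:
  A12={e} A13={j} A14={c} A15={a,k} A23={h} A45={g,i}
C dims 5,6; δ0: rk 5, SNF 1^4·2
Ȟ^0 = (5 − 5) − 0 = 0, so Ȟ^0 ≅ 0
Ȟ^1 = (6 − 0) − 5 = 1 plus torsion [2], so Ȟ^1 ≅ Z ⊕ Z/2
Ȟ^2 = (0 − 0) − 0 = 0, so Ȟ^2 ≅ 0


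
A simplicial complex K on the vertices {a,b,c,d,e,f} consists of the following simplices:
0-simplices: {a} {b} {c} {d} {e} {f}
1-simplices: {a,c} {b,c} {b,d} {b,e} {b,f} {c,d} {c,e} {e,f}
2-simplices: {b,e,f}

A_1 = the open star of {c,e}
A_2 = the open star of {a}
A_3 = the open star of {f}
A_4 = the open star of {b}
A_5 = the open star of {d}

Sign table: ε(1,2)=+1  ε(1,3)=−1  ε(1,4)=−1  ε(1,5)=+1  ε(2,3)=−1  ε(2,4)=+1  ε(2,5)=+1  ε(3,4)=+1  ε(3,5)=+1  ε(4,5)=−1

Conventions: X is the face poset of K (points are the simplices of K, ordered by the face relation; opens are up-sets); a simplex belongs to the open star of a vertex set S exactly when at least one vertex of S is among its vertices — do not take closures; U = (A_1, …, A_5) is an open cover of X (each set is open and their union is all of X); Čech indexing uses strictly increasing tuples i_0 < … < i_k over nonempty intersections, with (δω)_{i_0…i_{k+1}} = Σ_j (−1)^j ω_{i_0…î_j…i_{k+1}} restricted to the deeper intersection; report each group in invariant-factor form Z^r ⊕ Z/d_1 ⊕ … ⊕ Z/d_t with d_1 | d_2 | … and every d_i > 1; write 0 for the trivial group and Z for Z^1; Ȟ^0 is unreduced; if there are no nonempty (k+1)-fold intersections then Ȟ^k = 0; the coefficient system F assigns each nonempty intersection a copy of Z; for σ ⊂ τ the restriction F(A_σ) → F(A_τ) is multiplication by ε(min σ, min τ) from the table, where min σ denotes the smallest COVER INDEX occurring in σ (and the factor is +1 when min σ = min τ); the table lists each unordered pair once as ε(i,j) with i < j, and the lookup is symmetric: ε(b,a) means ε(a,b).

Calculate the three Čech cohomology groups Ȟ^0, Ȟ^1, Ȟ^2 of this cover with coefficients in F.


Ȟ^0 = Z, Ȟ^1 = Z and Ȟ^2 = 0

nonempty intersections:
  A1={{c},{e},{a,c},{b,c},{b,e},{c,d},{c,e},{e,f},{b,e,f}} A2={{a},{a,c}} A3={{f},{b,f},{e,f},{b,e,f}} A4={{b},{b,c},{b,d},{b,e},{b,f},{b,e,f}} A5={{d},{b,d},{c,d}}
  A12={{a,c}} A13={{e,f},{b,e,f}} A14={{b,c},{b,e},{b,e,f}} A15={{c,d}} A34={{b,f},{b,e,f}} A45={{b,d}}
  A134={{b,e,f}}
C dims 5,6,1; δ0: rk 4, SNF 1^4; δ1: rk 1, SNF 1^1
Ȟ^0: (5−4)−0=1 ⇒ Z
Ȟ^1: (6−1)−4=1 ⇒ Z
Ȟ^2: (1−0)−1=0 ⇒ 0


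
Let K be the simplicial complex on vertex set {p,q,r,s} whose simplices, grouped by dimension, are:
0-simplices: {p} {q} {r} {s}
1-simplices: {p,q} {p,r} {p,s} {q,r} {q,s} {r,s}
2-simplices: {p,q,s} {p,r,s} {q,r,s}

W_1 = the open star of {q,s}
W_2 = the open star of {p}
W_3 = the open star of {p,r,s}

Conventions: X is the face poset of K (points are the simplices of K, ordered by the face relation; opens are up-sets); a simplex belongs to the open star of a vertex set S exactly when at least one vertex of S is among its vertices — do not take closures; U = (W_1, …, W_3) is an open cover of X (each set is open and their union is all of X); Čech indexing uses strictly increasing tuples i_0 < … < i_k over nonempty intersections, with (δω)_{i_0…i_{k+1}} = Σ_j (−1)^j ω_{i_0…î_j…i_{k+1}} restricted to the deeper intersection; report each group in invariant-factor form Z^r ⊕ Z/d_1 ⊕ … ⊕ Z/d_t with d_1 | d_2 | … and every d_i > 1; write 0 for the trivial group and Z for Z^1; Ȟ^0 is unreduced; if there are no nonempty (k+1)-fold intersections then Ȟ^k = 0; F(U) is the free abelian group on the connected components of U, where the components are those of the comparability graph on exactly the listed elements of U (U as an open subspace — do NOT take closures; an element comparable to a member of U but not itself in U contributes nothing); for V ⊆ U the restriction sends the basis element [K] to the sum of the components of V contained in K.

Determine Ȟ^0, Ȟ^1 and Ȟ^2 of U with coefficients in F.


Ȟ^0 = Z,  Ȟ^1 = 0,  Ȟ^2 = 0

nonempty intersections:
  W1={{q},{s},{p,q},{p,s},{q,r},{q,s},{r,s},{p,q,s},{p,r,s},{q,r,s}} W2={{p},{p,q},{p,r},{p,s},{p,q,s},{p,r,s}} W3={{p},{r},{s},{p,q},{p,r},{p,s},{q,r},{q,s},{r,s},{p,q,s},{p,r,s},{q,r,s}}
  W12={{p,q},{p,s},{p,q,s},{p,r,s}} W13={{s},{p,q},{p,s},{q,r},{q,s},{r,s},{p,q,s},{p,r,s},{q,r,s}} W23={{p},{p,q},{p,r},{p,s},{p,q,s},{p,r,s}}
  W123={{p,q},{p,s},{p,q,s},{p,r,s}}
components per intersection:
  W1: {{q},{s},{p,q},{p,s},{q,r},{q,s},{r,s},{p,q,s},{p,r,s},{q,r,s}}
  W2: {{p},{p,q},{p,r},{p,s},{p,q,s},{p,r,s}}
  W3: {{p},{r},{s},{p,q},{p,r},{p,s},{q,r},{q,s},{r,s},{p,q,s},{p,r,s},{q,r,s}}
  W12: {{p,q},{p,s},{p,q,s},{p,r,s}}
  W13: {{s},{p,q},{p,s},{q,r},{q,s},{r,s},{p,q,s},{p,r,s},{q,r,s}}
  W23: {{p},{p,q},{p,r},{p,s},{p,q,s},{p,r,s}}
  W123: {{p,q},{p,s},{p,q,s},{p,r,s}}
C dims 3,3,1; δ0: rk 2, SNF 1^2; δ1: rk 1, SNF 1^1
Ȟ^0: (3−2)−0=1 ⇒ Z
Ȟ^1: (3−1)−2=0 ⇒ 0
Ȟ^2: (1−0)−1=0 ⇒ 0


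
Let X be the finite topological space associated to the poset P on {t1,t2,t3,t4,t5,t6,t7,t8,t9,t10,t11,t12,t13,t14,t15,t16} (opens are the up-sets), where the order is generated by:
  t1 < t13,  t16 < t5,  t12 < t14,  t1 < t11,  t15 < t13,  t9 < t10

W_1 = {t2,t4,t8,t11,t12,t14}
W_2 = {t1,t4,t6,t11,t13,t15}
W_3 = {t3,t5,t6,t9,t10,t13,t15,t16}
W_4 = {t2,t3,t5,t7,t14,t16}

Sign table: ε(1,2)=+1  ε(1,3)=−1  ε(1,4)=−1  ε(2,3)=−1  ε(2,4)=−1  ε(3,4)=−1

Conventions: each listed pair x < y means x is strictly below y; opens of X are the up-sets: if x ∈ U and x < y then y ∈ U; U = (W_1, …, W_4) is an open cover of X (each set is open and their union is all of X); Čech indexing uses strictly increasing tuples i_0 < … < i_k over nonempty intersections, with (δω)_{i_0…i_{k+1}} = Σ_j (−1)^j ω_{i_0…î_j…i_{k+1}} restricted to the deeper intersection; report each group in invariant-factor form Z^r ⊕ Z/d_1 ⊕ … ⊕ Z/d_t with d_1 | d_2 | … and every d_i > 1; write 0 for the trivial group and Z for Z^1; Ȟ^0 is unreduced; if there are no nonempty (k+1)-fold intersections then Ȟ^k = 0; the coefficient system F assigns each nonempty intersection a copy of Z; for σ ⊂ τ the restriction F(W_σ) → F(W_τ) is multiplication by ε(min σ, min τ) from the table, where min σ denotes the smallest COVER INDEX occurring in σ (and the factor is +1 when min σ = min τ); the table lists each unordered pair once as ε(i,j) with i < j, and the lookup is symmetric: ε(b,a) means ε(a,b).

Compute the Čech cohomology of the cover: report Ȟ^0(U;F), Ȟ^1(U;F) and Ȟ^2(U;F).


nonempty overlaps:
  W12={t4,t11} W14={t2,t14} W23={t6,t13,t15} W34={t3,t5,t16}
C dims 4,4; δ0: rk 4, SNF 1^3·2
degree 0: 4−4−0 = 0 → Ȟ^0 ≅ 0
degree 1: 4−0−4 = 0 plus torsion [2] → Ȟ^1 ≅ Z/2
degree 2: 0−0−0 = 0 → Ȟ^2 ≅ 0

Ȟ^0 ≅ 0, Ȟ^1 ≅ Z/2 and Ȟ^2 ≅ 0


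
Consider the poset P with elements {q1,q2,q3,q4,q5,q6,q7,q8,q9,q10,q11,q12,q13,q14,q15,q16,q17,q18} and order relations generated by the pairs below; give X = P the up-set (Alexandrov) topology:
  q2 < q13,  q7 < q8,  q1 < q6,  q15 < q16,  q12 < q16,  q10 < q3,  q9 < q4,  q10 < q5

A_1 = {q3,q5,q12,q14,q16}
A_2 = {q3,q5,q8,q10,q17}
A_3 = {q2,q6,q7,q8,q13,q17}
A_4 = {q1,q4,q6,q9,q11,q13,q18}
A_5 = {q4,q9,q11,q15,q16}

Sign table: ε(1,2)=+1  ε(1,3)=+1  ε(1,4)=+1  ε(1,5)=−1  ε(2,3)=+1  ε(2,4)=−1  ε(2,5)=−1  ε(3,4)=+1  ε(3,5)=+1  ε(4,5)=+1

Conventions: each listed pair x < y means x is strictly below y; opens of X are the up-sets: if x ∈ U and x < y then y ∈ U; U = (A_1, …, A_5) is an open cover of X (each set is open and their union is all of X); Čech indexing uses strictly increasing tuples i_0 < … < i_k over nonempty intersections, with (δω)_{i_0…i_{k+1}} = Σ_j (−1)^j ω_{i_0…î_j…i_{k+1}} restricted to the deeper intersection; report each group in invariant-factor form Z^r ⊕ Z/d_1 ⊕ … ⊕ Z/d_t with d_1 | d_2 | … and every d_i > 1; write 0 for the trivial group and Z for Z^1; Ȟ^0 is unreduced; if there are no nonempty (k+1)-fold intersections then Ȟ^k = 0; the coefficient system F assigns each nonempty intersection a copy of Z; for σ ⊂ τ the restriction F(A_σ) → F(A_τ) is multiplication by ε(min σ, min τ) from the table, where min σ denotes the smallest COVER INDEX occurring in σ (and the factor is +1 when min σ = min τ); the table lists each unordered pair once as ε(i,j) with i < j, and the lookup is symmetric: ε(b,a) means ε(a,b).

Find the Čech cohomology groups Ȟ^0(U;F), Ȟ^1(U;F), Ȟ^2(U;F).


nonempty overlaps:
  A12={q3,q5} A15={q16} A23={q8,q17} A34={q6,q13} A45={q4,q9,q11}
C dims 5,5; δ0: rk 5, SNF 1^4·2
degree 0: 5−5−0 = 0 → Ȟ^0 ≅ 0
degree 1: 5−0−5 = 0 plus torsion [2] → Ȟ^1 ≅ Z/2
degree 2: 0−0−0 = 0 → Ȟ^2 ≅ 0

Ȟ^0(U;F) ≅ 0, Ȟ^1(U;F) ≅ Z/2 and Ȟ^2(U;F) ≅ 0


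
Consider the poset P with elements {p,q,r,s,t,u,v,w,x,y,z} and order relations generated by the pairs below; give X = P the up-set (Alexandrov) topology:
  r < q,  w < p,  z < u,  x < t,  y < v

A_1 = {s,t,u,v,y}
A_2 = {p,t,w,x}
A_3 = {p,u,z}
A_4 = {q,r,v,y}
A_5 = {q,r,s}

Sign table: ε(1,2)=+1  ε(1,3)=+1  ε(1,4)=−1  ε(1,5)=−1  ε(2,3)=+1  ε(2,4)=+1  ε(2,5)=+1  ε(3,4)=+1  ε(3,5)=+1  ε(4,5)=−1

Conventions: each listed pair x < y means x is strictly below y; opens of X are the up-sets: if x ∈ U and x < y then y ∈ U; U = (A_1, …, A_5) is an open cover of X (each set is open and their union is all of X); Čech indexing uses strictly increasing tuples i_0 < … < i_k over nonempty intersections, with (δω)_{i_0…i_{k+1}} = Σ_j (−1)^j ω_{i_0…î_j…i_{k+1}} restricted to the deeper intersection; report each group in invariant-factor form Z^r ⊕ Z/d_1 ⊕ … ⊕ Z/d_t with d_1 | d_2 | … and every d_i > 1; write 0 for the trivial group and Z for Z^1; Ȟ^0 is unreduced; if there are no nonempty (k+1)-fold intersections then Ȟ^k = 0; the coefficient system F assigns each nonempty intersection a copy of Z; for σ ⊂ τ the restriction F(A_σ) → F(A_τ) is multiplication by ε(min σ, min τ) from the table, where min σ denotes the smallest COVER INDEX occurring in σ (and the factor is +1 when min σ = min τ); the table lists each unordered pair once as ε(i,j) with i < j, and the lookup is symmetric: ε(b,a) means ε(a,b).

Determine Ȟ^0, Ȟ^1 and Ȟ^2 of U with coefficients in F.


nonempty overlaps:
  A12={t} A13={u} A14={v,y} A15={s} A23={p} A45={q,r}
C dims 5,6; δ0: rk 5, SNF 1^4·2
degree 0: 5−5−0 = 0 → Ȟ^0 ≅ 0
degree 1: 6−0−5 = 1 plus torsion [2] → Ȟ^1 ≅ Z ⊕ Z/2
degree 2: 0−0−0 = 0 → Ȟ^2 ≅ 0

Ȟ^0(U;F) ≅ 0, Ȟ^1(U;F) ≅ Z ⊕ Z/2, Ȟ^2(U;F) ≅ 0


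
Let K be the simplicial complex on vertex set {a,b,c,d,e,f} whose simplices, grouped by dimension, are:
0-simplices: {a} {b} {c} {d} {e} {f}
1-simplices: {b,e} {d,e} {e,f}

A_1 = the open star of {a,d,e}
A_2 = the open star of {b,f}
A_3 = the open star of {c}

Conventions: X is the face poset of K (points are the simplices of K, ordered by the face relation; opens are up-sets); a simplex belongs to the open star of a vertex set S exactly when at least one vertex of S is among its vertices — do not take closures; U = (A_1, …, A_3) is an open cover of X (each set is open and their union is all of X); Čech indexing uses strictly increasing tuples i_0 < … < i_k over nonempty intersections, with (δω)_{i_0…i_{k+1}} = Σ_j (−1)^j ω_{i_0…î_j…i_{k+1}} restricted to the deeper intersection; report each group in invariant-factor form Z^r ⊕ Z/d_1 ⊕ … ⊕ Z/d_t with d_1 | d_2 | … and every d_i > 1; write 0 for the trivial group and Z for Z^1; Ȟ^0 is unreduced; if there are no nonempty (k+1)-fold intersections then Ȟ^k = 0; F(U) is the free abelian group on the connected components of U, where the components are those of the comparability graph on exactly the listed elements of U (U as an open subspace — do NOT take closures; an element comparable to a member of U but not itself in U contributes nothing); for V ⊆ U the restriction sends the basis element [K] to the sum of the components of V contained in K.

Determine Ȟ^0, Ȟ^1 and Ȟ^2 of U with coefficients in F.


nerve of the cover:
  A1={{a},{d},{e},{b,e},{d,e},{e,f}} A2={{b},{f},{b,e},{e,f}} A3={{c}}
  A12={{b,e},{e,f}}
components per intersection:
  A1: {{a}} {{d},{e},{b,e},{d,e},{e,f}}
  A2: {{b},{b,e}} {{f},{e,f}}
  A3: {{c}}
  A12: {{b,e}} {{e,f}}
C dims 5,2; δ0: rk 2, SNF 1^2
Ȟ^0 = (5 − 2) − 0 = 3, so Ȟ^0 ≅ Z^3
Ȟ^1 = (2 − 0) − 2 = 0, so Ȟ^1 ≅ 0
Ȟ^2 = (0 − 0) − 0 = 0, so Ȟ^2 ≅ 0

Ȟ^0(U;F) ≅ Z^3; Ȟ^1(U;F) ≅ 0; Ȟ^2(U;F) ≅ 0


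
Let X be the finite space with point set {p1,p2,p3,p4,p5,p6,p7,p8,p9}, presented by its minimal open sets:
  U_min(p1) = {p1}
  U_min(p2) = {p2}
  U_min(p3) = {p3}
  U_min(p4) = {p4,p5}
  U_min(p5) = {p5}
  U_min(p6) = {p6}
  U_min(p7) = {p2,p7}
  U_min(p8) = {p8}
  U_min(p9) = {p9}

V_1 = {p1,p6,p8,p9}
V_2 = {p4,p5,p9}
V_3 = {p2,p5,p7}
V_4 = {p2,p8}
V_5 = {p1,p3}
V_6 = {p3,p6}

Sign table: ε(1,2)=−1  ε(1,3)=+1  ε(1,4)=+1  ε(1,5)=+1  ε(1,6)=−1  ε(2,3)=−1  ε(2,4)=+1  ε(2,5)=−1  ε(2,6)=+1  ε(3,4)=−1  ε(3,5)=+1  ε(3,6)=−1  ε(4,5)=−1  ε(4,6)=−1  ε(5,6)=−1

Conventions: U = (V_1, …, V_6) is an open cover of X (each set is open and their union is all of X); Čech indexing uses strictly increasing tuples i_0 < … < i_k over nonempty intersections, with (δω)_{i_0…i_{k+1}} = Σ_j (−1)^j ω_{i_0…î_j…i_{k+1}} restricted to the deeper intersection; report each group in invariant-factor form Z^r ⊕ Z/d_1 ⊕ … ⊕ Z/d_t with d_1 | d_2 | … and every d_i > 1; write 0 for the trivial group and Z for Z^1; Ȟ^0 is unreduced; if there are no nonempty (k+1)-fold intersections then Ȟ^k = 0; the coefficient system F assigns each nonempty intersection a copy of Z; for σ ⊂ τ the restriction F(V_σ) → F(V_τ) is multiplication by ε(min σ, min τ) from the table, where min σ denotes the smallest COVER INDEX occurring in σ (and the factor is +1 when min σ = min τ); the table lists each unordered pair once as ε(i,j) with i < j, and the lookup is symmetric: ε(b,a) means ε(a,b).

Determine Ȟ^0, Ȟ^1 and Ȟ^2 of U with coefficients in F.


nerve of the cover:
  V12={p9} V14={p8} V15={p1} V16={p6} V23={p5} V34={p2} V56={p3}
C dims 6,7; δ0: rk 6, SNF 1^5·2
Ȟ^0 = (6 − 6) − 0 = 0, so Ȟ^0 ≅ 0
Ȟ^1 = (7 − 0) − 6 = 1 plus torsion [2], so Ȟ^1 ≅ Z ⊕ Z/2
Ȟ^2 = (0 − 0) − 0 = 0, so Ȟ^2 ≅ 0

Ȟ^0 = 0; Ȟ^1 = Z ⊕ Z/2; Ȟ^2 = 0
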